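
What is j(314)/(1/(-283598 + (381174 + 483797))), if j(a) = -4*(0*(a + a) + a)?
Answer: -730204488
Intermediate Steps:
j(a) = -4*a (j(a) = -4*(0*(2*a) + a) = -4*(0 + a) = -4*a)
j(314)/(1/(-283598 + (381174 + 483797))) = (-4*314)/(1/(-283598 + (381174 + 483797))) = -1256/(1/(-283598 + 864971)) = -1256/(1/581373) = -1256/1/581373 = -1256*581373 = -730204488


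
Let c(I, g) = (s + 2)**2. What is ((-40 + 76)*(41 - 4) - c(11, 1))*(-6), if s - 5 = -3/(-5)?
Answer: -191136/25 ≈ -7645.4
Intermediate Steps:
s = 28/5 (s = 5 - 3/(-5) = 5 - 3*(-1/5) = 5 + 3/5 = 28/5 ≈ 5.6000)
c(I, g) = 1444/25 (c(I, g) = (28/5 + 2)**2 = (38/5)**2 = 1444/25)
((-40 + 76)*(41 - 4) - c(11, 1))*(-6) = ((-40 + 76)*(41 - 4) - 1*1444/25)*(-6) = (36*37 - 1444/25)*(-6) = (1332 - 1444/25)*(-6) = (31856/25)*(-6) = -191136/25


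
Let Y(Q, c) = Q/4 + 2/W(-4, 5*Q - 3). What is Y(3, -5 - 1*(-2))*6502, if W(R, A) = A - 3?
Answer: 113785/18 ≈ 6321.4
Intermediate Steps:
W(R, A) = -3 + A
Y(Q, c) = 2/(-6 + 5*Q) + Q/4 (Y(Q, c) = Q/4 + 2/(-3 + (5*Q - 3)) = Q*(¼) + 2/(-3 + (-3 + 5*Q)) = Q/4 + 2/(-6 + 5*Q) = 2/(-6 + 5*Q) + Q/4)
Y(3, -5 - 1*(-2))*6502 = ((8 + 3*(-6 + 5*3))/(4*(-6 + 5*3)))*6502 = ((8 + 3*(-6 + 15))/(4*(-6 + 15)))*6502 = ((¼)*(8 + 3*9)/9)*6502 = ((¼)*(⅑)*(8 + 27))*6502 = ((¼)*(⅑)*35)*6502 = (35/36)*6502 = 113785/18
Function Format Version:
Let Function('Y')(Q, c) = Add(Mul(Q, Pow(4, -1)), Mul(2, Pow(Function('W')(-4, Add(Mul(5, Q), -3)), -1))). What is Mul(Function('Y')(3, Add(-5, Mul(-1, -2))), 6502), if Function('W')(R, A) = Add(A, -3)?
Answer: Rational(113785, 18) ≈ 6321.4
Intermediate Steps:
Function('W')(R, A) = Add(-3, A)
Function('Y')(Q, c) = Add(Mul(2, Pow(Add(-6, Mul(5, Q)), -1)), Mul(Rational(1, 4), Q)) (Function('Y')(Q, c) = Add(Mul(Q, Pow(4, -1)), Mul(2, Pow(Add(-3, Add(Mul(5, Q), -3)), -1))) = Add(Mul(Q, Rational(1, 4)), Mul(2, Pow(Add(-3, Add(-3, Mul(5, Q))), -1))) = Add(Mul(Rational(1, 4), Q), Mul(2, Pow(Add(-6, Mul(5, Q)), -1))) = Add(Mul(2, Pow(Add(-6, Mul(5, Q)), -1)), Mul(Rational(1, 4), Q)))
Mul(Function('Y')(3, Add(-5, Mul(-1, -2))), 6502) = Mul(Mul(Rational(1, 4), Pow(Add(-6, Mul(5, 3)), -1), Add(8, Mul(3, Add(-6, Mul(5, 3))))), 6502) = Mul(Mul(Rational(1, 4), Pow(Add(-6, 15), -1), Add(8, Mul(3, Add(-6, 15)))), 6502) = Mul(Mul(Rational(1, 4), Pow(9, -1), Add(8, Mul(3, 9))), 6502) = Mul(Mul(Rational(1, 4), Rational(1, 9), Add(8, 27)), 6502) = Mul(Mul(Rational(1, 4), Rational(1, 9), 35), 6502) = Mul(Rational(35, 36), 6502) = Rational(113785, 18)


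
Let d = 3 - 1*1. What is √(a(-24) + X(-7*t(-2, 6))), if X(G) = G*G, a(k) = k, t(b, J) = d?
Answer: 2*√43 ≈ 13.115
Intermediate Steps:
d = 2 (d = 3 - 1 = 2)
t(b, J) = 2
X(G) = G²
√(a(-24) + X(-7*t(-2, 6))) = √(-24 + (-7*2)²) = √(-24 + (-14)²) = √(-24 + 196) = √172 = 2*√43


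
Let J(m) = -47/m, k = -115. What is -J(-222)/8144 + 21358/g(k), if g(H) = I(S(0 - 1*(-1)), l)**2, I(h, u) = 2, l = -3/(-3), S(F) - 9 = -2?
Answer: 9653645089/1807968 ≈ 5339.5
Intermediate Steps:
S(F) = 7 (S(F) = 9 - 2 = 7)
l = 1 (l = -3*(-1/3) = 1)
g(H) = 4 (g(H) = 2**2 = 4)
-J(-222)/8144 + 21358/g(k) = -(-47)/(-222)/8144 + 21358/4 = -(-47)*(-1)/222*(1/8144) + 21358*(1/4) = -1*47/222*(1/8144) + 10679/2 = -47/222*1/8144 + 10679/2 = -47/1807968 + 10679/2 = 9653645089/1807968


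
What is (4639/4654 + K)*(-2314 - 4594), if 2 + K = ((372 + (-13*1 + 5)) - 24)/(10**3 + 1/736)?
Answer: 7846699482886/1712674327 ≈ 4581.5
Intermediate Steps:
K = -1221762/736001 (K = -2 + ((372 + (-13*1 + 5)) - 24)/(10**3 + 1/736) = -2 + ((372 + (-13 + 5)) - 24)/(1000 + 1/736) = -2 + ((372 - 8) - 24)/(736001/736) = -2 + (364 - 24)*(736/736001) = -2 + 340*(736/736001) = -2 + 250240/736001 = -1221762/736001 ≈ -1.6600)
(4639/4654 + K)*(-2314 - 4594) = (4639/4654 - 1221762/736001)*(-2314 - 4594) = (4639*(1/4654) - 1221762/736001)*(-6908) = (4639/4654 - 1221762/736001)*(-6908) = -2271771709/3425348654*(-6908) = 7846699482886/1712674327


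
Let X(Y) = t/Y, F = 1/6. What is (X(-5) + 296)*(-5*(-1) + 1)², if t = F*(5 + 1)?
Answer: 53244/5 ≈ 10649.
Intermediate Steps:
F = ⅙ ≈ 0.16667
t = 1 (t = (5 + 1)/6 = (⅙)*6 = 1)
X(Y) = 1/Y
(X(-5) + 296)*(-5*(-1) + 1)² = (1/(-5) + 296)*(-5*(-1) + 1)² = (-⅕ + 296)*(5 + 1)² = (1479/5)*6² = (1479/5)*36 = 53244/5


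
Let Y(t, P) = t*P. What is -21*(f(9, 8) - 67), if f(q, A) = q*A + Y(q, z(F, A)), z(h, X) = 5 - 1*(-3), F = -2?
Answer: -1617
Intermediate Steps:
z(h, X) = 8 (z(h, X) = 5 + 3 = 8)
Y(t, P) = P*t
f(q, A) = 8*q + A*q (f(q, A) = q*A + 8*q = A*q + 8*q = 8*q + A*q)
-21*(f(9, 8) - 67) = -21*(9*(8 + 8) - 67) = -21*(9*16 - 67) = -21*(144 - 67) = -21*77 = -1617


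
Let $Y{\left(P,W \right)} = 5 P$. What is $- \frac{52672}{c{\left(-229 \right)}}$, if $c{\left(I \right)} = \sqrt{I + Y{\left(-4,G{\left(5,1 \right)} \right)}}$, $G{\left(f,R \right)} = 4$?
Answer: $\frac{52672 i \sqrt{249}}{249} \approx 3338.0 i$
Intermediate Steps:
$c{\left(I \right)} = \sqrt{-20 + I}$ ($c{\left(I \right)} = \sqrt{I + 5 \left(-4\right)} = \sqrt{I - 20} = \sqrt{-20 + I}$)
$- \frac{52672}{c{\left(-229 \right)}} = - \frac{52672}{\sqrt{-20 - 229}} = - \frac{52672}{\sqrt{-249}} = - \frac{52672}{i \sqrt{249}} = - 52672 \left(- \frac{i \sqrt{249}}{249}\right) = \frac{52672 i \sqrt{249}}{249}$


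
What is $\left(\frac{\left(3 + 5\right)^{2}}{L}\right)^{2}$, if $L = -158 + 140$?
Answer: $\frac{1024}{81} \approx 12.642$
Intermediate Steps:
$L = -18$
$\left(\frac{\left(3 + 5\right)^{2}}{L}\right)^{2} = \left(\frac{\left(3 + 5\right)^{2}}{-18}\right)^{2} = \left(8^{2} \left(- \frac{1}{18}\right)\right)^{2} = \left(64 \left(- \frac{1}{18}\right)\right)^{2} = \left(- \frac{32}{9}\right)^{2} = \frac{1024}{81}$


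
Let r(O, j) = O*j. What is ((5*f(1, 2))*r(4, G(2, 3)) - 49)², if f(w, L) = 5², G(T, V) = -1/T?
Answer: 89401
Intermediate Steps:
f(w, L) = 25
((5*f(1, 2))*r(4, G(2, 3)) - 49)² = ((5*25)*(4*(-1/2)) - 49)² = (125*(4*(-1*½)) - 49)² = (125*(4*(-½)) - 49)² = (125*(-2) - 49)² = (-250 - 49)² = (-299)² = 89401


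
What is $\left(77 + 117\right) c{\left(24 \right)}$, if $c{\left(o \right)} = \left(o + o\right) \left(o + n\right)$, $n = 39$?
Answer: $586656$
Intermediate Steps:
$c{\left(o \right)} = 2 o \left(39 + o\right)$ ($c{\left(o \right)} = \left(o + o\right) \left(o + 39\right) = 2 o \left(39 + o\right)$)
$\left(77 + 117\right) c{\left(24 \right)} = \left(77 + 117\right) 2 \cdot 24 \left(39 + 24\right) = 194 \cdot 2 \cdot 24 \cdot 63 = 194 \cdot 3024 = 586656$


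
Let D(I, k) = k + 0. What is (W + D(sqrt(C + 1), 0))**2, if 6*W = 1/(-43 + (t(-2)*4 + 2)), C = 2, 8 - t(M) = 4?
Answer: 1/22500 ≈ 4.4444e-5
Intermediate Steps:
t(M) = 4 (t(M) = 8 - 1*4 = 8 - 4 = 4)
D(I, k) = k
W = -1/150 (W = 1/(6*(-43 + (4*4 + 2))) = 1/(6*(-43 + (16 + 2))) = 1/(6*(-43 + 18)) = (1/6)/(-25) = (1/6)*(-1/25) = -1/150 ≈ -0.0066667)
(W + D(sqrt(C + 1), 0))**2 = (-1/150 + 0)**2 = (-1/150)**2 = 1/22500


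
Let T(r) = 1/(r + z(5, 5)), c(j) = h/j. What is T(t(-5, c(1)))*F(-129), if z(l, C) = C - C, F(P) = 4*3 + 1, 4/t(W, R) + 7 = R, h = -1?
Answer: -26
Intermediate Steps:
c(j) = -1/j
t(W, R) = 4/(-7 + R)
F(P) = 13 (F(P) = 12 + 1 = 13)
z(l, C) = 0
T(r) = 1/r (T(r) = 1/(r + 0) = 1/r)
T(t(-5, c(1)))*F(-129) = 13/(4/(-7 - 1/1)) = 13/(4/(-7 - 1*1)) = 13/(4/(-7 - 1)) = 13/(4/(-8)) = 13/(4*(-1/8)) = 13/(-1/2) = -2*13 = -26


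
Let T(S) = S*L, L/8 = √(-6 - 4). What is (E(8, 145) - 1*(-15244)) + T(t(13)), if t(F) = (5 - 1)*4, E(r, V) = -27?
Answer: 15217 + 128*I*√10 ≈ 15217.0 + 404.77*I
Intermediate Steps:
t(F) = 16 (t(F) = 4*4 = 16)
L = 8*I*√10 (L = 8*√(-6 - 4) = 8*√(-10) = 8*(I*√10) = 8*I*√10 ≈ 25.298*I)
T(S) = 8*I*S*√10 (T(S) = S*(8*I*√10) = 8*I*S*√10)
(E(8, 145) - 1*(-15244)) + T(t(13)) = (-27 - 1*(-15244)) + 8*I*16*√10 = (-27 + 15244) + 128*I*√10 = 15217 + 128*I*√10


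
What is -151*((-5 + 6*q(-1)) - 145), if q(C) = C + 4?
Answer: 19932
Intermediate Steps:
q(C) = 4 + C
-151*((-5 + 6*q(-1)) - 145) = -151*((-5 + 6*(4 - 1)) - 145) = -151*((-5 + 6*3) - 145) = -151*((-5 + 18) - 145) = -151*(13 - 145) = -151*(-132) = 19932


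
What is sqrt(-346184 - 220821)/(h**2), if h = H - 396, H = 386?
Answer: I*sqrt(567005)/100 ≈ 7.53*I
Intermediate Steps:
h = -10 (h = 386 - 396 = -10)
sqrt(-346184 - 220821)/(h**2) = sqrt(-346184 - 220821)/((-10)**2) = sqrt(-567005)/100 = (I*sqrt(567005))*(1/100) = I*sqrt(567005)/100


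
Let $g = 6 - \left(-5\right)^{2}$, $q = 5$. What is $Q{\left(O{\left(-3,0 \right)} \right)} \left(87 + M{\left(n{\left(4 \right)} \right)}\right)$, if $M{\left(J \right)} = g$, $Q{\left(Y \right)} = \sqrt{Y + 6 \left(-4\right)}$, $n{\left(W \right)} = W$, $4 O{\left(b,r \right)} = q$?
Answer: $34 i \sqrt{91} \approx 324.34 i$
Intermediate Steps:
$O{\left(b,r \right)} = \frac{5}{4}$ ($O{\left(b,r \right)} = \frac{1}{4} \cdot 5 = \frac{5}{4}$)
$Q{\left(Y \right)} = \sqrt{-24 + Y}$ ($Q{\left(Y \right)} = \sqrt{Y - 24} = \sqrt{-24 + Y}$)
$g = -19$ ($g = 6 - 25 = -19$)
$M{\left(J \right)} = -19$
$Q{\left(O{\left(-3,0 \right)} \right)} \left(87 + M{\left(n{\left(4 \right)} \right)}\right) = \sqrt{-24 + \frac{5}{4}} \left(87 - 19\right) = \sqrt{- \frac{91}{4}} \cdot 68 = \frac{i \sqrt{91}}{2} \cdot 68 = 34 i \sqrt{91}$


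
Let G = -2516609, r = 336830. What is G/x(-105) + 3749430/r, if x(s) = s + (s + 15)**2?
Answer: -6289943974/20715045 ≈ -303.64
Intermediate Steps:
x(s) = s + (15 + s)**2
G/x(-105) + 3749430/r = -2516609/(-105 + (15 - 105)**2) + 3749430/336830 = -2516609/(-105 + (-90)**2) + 3749430*(1/336830) = -2516609/(-105 + 8100) + 374943/33683 = -2516609/7995 + 374943/33683 = -6289943974/20715045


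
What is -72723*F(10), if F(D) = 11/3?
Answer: -266651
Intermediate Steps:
F(D) = 11/3 (F(D) = 11*(1/3) = 11/3)
-72723*F(10) = -72723*11/3 = -266651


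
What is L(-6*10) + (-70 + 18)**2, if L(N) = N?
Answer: 2644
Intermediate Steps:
L(-6*10) + (-70 + 18)**2 = -6*10 + (-70 + 18)**2 = -60 + (-52)**2 = -60 + 2704 = 2644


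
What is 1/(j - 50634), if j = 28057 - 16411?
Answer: -1/38988 ≈ -2.5649e-5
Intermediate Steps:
j = 11646
1/(j - 50634) = 1/(11646 - 50634) = 1/(-38988) = -1/38988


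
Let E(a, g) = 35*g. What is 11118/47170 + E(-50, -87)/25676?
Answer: 10130937/86509780 ≈ 0.11711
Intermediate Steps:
11118/47170 + E(-50, -87)/25676 = 11118/47170 + (35*(-87))/25676 = 11118*(1/47170) - 3045*1/25676 = 5559/23585 - 435/3668 = 10130937/86509780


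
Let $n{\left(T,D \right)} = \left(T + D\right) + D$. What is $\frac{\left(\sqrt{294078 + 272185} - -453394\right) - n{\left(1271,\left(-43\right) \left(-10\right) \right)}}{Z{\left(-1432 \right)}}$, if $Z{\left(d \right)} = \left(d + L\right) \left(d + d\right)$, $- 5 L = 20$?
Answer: $\frac{1257}{11456} + \frac{\sqrt{566263}}{4112704} \approx 0.10991$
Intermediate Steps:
$L = -4$ ($L = \left(- \frac{1}{5}\right) 20 = -4$)
$n{\left(T,D \right)} = T + 2 D$ ($n{\left(T,D \right)} = \left(D + T\right) + D = T + 2 D$)
$Z{\left(d \right)} = 2 d \left(-4 + d\right)$ ($Z{\left(d \right)} = \left(d - 4\right) \left(d + d\right) = \left(-4 + d\right) 2 d = 2 d \left(-4 + d\right)$)
$\frac{\left(\sqrt{294078 + 272185} - -453394\right) - n{\left(1271,\left(-43\right) \left(-10\right) \right)}}{Z{\left(-1432 \right)}} = \frac{\left(\sqrt{294078 + 272185} - -453394\right) - \left(1271 + 2 \left(\left(-43\right) \left(-10\right)\right)\right)}{2 \left(-1432\right) \left(-4 - 1432\right)} = \frac{\left(\sqrt{566263} + 453394\right) - \left(1271 + 2 \cdot 430\right)}{2 \left(-1432\right) \left(-1436\right)} = \frac{\left(453394 + \sqrt{566263}\right) - \left(1271 + 860\right)}{4112704} = \left(\left(453394 + \sqrt{566263}\right) - 2131\right) \frac{1}{4112704} = \left(451263 + \sqrt{566263}\right) \frac{1}{4112704} = \frac{1257}{11456} + \frac{\sqrt{566263}}{4112704}$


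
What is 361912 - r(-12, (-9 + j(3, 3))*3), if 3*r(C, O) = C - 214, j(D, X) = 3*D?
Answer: 1085962/3 ≈ 3.6199e+5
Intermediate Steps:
r(C, O) = -214/3 + C/3 (r(C, O) = (C - 214)/3 = (-214 + C)/3 = -214/3 + C/3)
361912 - r(-12, (-9 + j(3, 3))*3) = 361912 - (-214/3 + (⅓)*(-12)) = 361912 - (-214/3 - 4) = 361912 - 1*(-226/3) = 361912 + 226/3 = 1085962/3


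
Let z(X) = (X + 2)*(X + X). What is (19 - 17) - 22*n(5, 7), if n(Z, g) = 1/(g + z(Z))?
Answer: 12/7 ≈ 1.7143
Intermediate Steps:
z(X) = 2*X*(2 + X) (z(X) = (2 + X)*(2*X) = 2*X*(2 + X))
n(Z, g) = 1/(g + 2*Z*(2 + Z))
(19 - 17) - 22*n(5, 7) = (19 - 17) - 22/(7 + 2*5*(2 + 5)) = 2 - 22/(7 + 2*5*7) = 2 - 22/(7 + 70) = 2 - 22/77 = 2 - 22*1/77 = 2 - 2/7 = 12/7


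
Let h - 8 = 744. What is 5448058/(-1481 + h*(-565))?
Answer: -5448058/426361 ≈ -12.778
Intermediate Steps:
h = 752 (h = 8 + 744 = 752)
5448058/(-1481 + h*(-565)) = 5448058/(-1481 + 752*(-565)) = 5448058/(-1481 - 424880) = 5448058/(-426361) = 5448058*(-1/426361) = -5448058/426361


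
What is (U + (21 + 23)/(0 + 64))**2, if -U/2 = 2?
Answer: 2809/256 ≈ 10.973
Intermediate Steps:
U = -4 (U = -2*2 = -4)
(U + (21 + 23)/(0 + 64))**2 = (-4 + (21 + 23)/(0 + 64))**2 = (-4 + 44/64)**2 = (-4 + 44*(1/64))**2 = (-4 + 11/16)**2 = (-53/16)**2 = 2809/256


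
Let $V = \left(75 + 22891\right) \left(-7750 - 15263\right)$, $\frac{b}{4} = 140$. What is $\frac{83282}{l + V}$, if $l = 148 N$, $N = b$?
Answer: $- \frac{41641}{264216839} \approx -0.0001576$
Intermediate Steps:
$b = 560$ ($b = 4 \cdot 140 = 560$)
$N = 560$
$V = -528516558$ ($V = 22966 \left(-23013\right) = -528516558$)
$l = 82880$ ($l = 148 \cdot 560 = 82880$)
$\frac{83282}{l + V} = \frac{83282}{82880 - 528516558} = \frac{83282}{-528433678} = 83282 \left(- \frac{1}{528433678}\right) = - \frac{41641}{264216839}$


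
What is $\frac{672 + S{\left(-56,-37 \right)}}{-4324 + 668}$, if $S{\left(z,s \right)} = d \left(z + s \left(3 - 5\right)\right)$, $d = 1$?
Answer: $- \frac{345}{1828} \approx -0.18873$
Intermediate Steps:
$S{\left(z,s \right)} = z - 2 s$ ($S{\left(z,s \right)} = 1 \left(z + s \left(3 - 5\right)\right) = 1 \left(z + s \left(-2\right)\right) = 1 \left(z - 2 s\right) = z - 2 s$)
$\frac{672 + S{\left(-56,-37 \right)}}{-4324 + 668} = \frac{672 - -18}{-4324 + 668} = \frac{672 + \left(-56 + 74\right)}{-3656} = \left(672 + 18\right) \left(- \frac{1}{3656}\right) = 690 \left(- \frac{1}{3656}\right) = - \frac{345}{1828}$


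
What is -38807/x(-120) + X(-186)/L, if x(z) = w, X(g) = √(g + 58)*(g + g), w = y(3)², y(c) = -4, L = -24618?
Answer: -38807/16 + 496*I*√2/4103 ≈ -2425.4 + 0.17096*I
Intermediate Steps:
w = 16 (w = (-4)² = 16)
X(g) = 2*g*√(58 + g) (X(g) = √(58 + g)*(2*g) = 2*g*√(58 + g))
x(z) = 16
-38807/x(-120) + X(-186)/L = -38807/16 + (2*(-186)*√(58 - 186))/(-24618) = -38807*1/16 + (2*(-186)*√(-128))*(-1/24618) = -38807/16 + (2*(-186)*(8*I*√2))*(-1/24618) = -38807/16 - 2976*I*√2*(-1/24618) = -38807/16 + 496*I*√2/4103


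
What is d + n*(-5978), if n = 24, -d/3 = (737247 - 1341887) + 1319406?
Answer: -2287770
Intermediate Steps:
d = -2144298 (d = -3*((737247 - 1341887) + 1319406) = -3*(-604640 + 1319406) = -3*714766 = -2144298)
d + n*(-5978) = -2144298 + 24*(-5978) = -2144298 - 143472 = -2287770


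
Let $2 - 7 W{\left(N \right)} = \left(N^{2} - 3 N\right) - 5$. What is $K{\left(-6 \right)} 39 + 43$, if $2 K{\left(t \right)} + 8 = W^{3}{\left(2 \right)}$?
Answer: $- \frac{49087}{686} \approx -71.555$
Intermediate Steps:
$W{\left(N \right)} = 1 - \frac{N^{2}}{7} + \frac{3 N}{7}$ ($W{\left(N \right)} = \frac{2}{7} - \frac{\left(N^{2} - 3 N\right) - 5}{7} = \frac{2}{7} - \frac{-5 + N^{2} - 3 N}{7} = \frac{2}{7} + \left(\frac{5}{7} - \frac{N^{2}}{7} + \frac{3 N}{7}\right) = 1 - \frac{N^{2}}{7} + \frac{3 N}{7}$)
$K{\left(t \right)} = - \frac{2015}{686}$ ($K{\left(t \right)} = -4 + \frac{\left(1 - \frac{2^{2}}{7} + \frac{3}{7} \cdot 2\right)^{3}}{2} = -4 + \frac{\left(1 - \frac{4}{7} + \frac{6}{7}\right)^{3}}{2} = -4 + \frac{\left(\frac{9}{7}\right)^{3}}{2} = -4 + \frac{1}{2} \cdot \frac{729}{343} = -4 + \frac{729}{686} = - \frac{2015}{686}$)
$K{\left(-6 \right)} 39 + 43 = \left(- \frac{2015}{686}\right) 39 + 43 = - \frac{78585}{686} + 43 = - \frac{49087}{686}$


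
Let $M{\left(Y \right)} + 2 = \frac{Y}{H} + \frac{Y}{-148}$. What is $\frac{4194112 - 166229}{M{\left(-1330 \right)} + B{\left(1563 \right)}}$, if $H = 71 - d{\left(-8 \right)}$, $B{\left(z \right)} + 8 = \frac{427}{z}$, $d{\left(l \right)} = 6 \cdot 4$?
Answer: $- \frac{21896031166662}{157854929} \approx -1.3871 \cdot 10^{5}$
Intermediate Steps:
$d{\left(l \right)} = 24$
$B{\left(z \right)} = -8 + \frac{427}{z}$
$H = 47$ ($H = 71 - 24 = 47$)
$M{\left(Y \right)} = -2 + \frac{101 Y}{6956}$ ($M{\left(Y \right)} = -2 + \left(\frac{Y}{47} + \frac{Y}{-148}\right) = -2 + \left(Y \frac{1}{47} + Y \left(- \frac{1}{148}\right)\right) = -2 + \left(\frac{Y}{47} - \frac{Y}{148}\right) = -2 + \frac{101 Y}{6956}$)
$\frac{4194112 - 166229}{M{\left(-1330 \right)} + B{\left(1563 \right)}} = \frac{4194112 - 166229}{\left(-2 + \frac{101}{6956} \left(-1330\right)\right) - \left(8 - \frac{427}{1563}\right)} = \frac{4027883}{\left(-2 - \frac{67165}{3478}\right) + \left(-8 + 427 \cdot \frac{1}{1563}\right)} = \frac{4027883}{- \frac{74121}{3478} + \left(-8 + \frac{427}{1563}\right)} = \frac{4027883}{- \frac{74121}{3478} - \frac{12077}{1563}} = \frac{4027883}{- \frac{157854929}{5436114}} = 4027883 \left(- \frac{5436114}{157854929}\right) = - \frac{21896031166662}{157854929}$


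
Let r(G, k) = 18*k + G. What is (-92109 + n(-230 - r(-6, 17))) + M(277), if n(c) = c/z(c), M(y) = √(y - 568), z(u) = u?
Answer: -92108 + I*√291 ≈ -92108.0 + 17.059*I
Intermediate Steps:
r(G, k) = G + 18*k
M(y) = √(-568 + y)
n(c) = 1 (n(c) = c/c = 1)
(-92109 + n(-230 - r(-6, 17))) + M(277) = (-92109 + 1) + √(-568 + 277) = -92108 + √(-291) = -92108 + I*√291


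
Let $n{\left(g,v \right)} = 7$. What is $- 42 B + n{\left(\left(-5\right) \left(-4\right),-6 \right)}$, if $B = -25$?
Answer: $1057$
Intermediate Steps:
$- 42 B + n{\left(\left(-5\right) \left(-4\right),-6 \right)} = \left(-42\right) \left(-25\right) + 7 = 1050 + 7 = 1057$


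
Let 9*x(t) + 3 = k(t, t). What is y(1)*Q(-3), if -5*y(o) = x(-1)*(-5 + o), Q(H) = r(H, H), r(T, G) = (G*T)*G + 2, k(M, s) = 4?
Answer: -20/9 ≈ -2.2222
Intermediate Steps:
x(t) = ⅑ (x(t) = -⅓ + (⅑)*4 = -⅓ + 4/9 = ⅑)
r(T, G) = 2 + T*G² (r(T, G) = T*G² + 2 = 2 + T*G²)
Q(H) = 2 + H³ (Q(H) = 2 + H*H² = 2 + H³)
y(o) = ⅑ - o/45 (y(o) = -(-5 + o)/45 = -(-5/9 + o/9)/5 = ⅑ - o/45)
y(1)*Q(-3) = (⅑ - 1/45*1)*(2 + (-3)³) = (⅑ - 1/45)*(2 - 27) = (4/45)*(-25) = -20/9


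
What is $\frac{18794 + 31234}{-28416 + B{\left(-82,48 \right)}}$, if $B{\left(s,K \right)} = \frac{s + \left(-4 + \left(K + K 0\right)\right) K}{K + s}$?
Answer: $- \frac{850476}{484087} \approx -1.7569$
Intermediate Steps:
$B{\left(s,K \right)} = \frac{s + K \left(-4 + K\right)}{K + s}$ ($B{\left(s,K \right)} = \frac{s + \left(-4 + \left(K + 0\right)\right) K}{K + s} = \frac{s + \left(-4 + K\right) K}{K + s} = \frac{s + K \left(-4 + K\right)}{K + s}$)
$\frac{18794 + 31234}{-28416 + B{\left(-82,48 \right)}} = \frac{18794 + 31234}{-28416 + \frac{-82 + 48^{2} - 192}{48 - 82}} = \frac{50028}{-28416 + \frac{-82 + 2304 - 192}{-34}} = \frac{50028}{-28416 - \frac{1015}{17}} = \frac{50028}{- \frac{484087}{17}} = 50028 \left(- \frac{17}{484087}\right) = - \frac{850476}{484087}$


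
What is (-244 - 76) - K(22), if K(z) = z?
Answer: -342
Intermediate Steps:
(-244 - 76) - K(22) = (-244 - 76) - 1*22 = -320 - 22 = -342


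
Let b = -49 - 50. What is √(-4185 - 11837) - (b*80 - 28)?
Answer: 7948 + I*√16022 ≈ 7948.0 + 126.58*I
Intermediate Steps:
b = -99
√(-4185 - 11837) - (b*80 - 28) = √(-4185 - 11837) - (-99*80 - 28) = √(-16022) - (-7920 - 28) = I*√16022 - 1*(-7948) = I*√16022 + 7948 = 7948 + I*√16022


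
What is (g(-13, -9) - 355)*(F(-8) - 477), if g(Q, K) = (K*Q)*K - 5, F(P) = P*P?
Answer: 583569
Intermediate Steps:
F(P) = P²
g(Q, K) = -5 + Q*K² (g(Q, K) = Q*K² - 5 = -5 + Q*K²)
(g(-13, -9) - 355)*(F(-8) - 477) = ((-5 - 13*(-9)²) - 355)*((-8)² - 477) = ((-5 - 13*81) - 355)*(64 - 477) = ((-5 - 1053) - 355)*(-413) = (-1058 - 355)*(-413) = -1413*(-413) = 583569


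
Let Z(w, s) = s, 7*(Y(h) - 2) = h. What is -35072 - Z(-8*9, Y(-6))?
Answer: -245512/7 ≈ -35073.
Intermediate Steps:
Y(h) = 2 + h/7
-35072 - Z(-8*9, Y(-6)) = -35072 - (2 + (1/7)*(-6)) = -35072 - (2 - 6/7) = -35072 - 1*8/7 = -35072 - 8/7 = -245512/7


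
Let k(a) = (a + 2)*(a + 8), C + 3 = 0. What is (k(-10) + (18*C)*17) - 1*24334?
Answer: -25236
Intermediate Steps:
C = -3 (C = -3 + 0 = -3)
k(a) = (2 + a)*(8 + a)
(k(-10) + (18*C)*17) - 1*24334 = ((16 + (-10)² + 10*(-10)) + (18*(-3))*17) - 1*24334 = ((16 + 100 - 100) - 54*17) - 24334 = (16 - 918) - 24334 = -902 - 24334 = -25236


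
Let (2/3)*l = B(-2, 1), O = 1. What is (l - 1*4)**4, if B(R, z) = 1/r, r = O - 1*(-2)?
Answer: 2401/16 ≈ 150.06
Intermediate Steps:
r = 3 (r = 1 - 1*(-2) = 1 + 2 = 3)
B(R, z) = 1/3
l = 1/2 (l = (3/2)*(1/3) = 1/2 ≈ 0.50000)
(l - 1*4)**4 = (1/2 - 1*4)**4 = (1/2 - 4)**4 = (-7/2)**4 = 2401/16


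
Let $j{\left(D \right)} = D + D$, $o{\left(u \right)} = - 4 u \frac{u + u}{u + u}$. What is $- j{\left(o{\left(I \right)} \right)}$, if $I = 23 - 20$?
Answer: $24$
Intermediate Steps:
$I = 3$ ($I = 23 - 20 = 3$)
$o{\left(u \right)} = - 4 u$ ($o{\left(u \right)} = - 4 u \frac{2 u}{2 u} = - 4 u 2 u \frac{1}{2 u} = - 4 u 1 = - 4 u$)
$j{\left(D \right)} = 2 D$
$- j{\left(o{\left(I \right)} \right)} = - 2 \left(\left(-4\right) 3\right) = - 2 \left(-12\right) = \left(-1\right) \left(-24\right) = 24$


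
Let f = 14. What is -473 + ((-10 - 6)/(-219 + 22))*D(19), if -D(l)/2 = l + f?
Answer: -94237/197 ≈ -478.36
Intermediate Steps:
D(l) = -28 - 2*l (D(l) = -2*(l + 14) = -2*(14 + l) = -28 - 2*l)
-473 + ((-10 - 6)/(-219 + 22))*D(19) = -473 + ((-10 - 6)/(-219 + 22))*(-28 - 2*19) = -473 + (-16/(-197))*(-28 - 38) = -473 - 16*(-1/197)*(-66) = -473 + (16/197)*(-66) = -473 - 1056/197 = -94237/197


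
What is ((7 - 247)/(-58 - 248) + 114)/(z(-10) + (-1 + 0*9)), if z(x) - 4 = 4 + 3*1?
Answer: 2927/255 ≈ 11.478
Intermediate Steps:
z(x) = 11 (z(x) = 4 + (4 + 3*1) = 4 + (4 + 3) = 4 + 7 = 11)
((7 - 247)/(-58 - 248) + 114)/(z(-10) + (-1 + 0*9)) = ((7 - 247)/(-58 - 248) + 114)/(11 + (-1 + 0*9)) = (-240/(-306) + 114)/(11 + (-1 + 0)) = (-240*(-1/306) + 114)/(11 - 1) = (40/51 + 114)/10 = (5854/51)*(⅒) = 2927/255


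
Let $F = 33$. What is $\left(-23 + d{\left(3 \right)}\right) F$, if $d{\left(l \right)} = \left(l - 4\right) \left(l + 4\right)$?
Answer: $-990$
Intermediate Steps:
$d{\left(l \right)} = \left(-4 + l\right) \left(4 + l\right)$
$\left(-23 + d{\left(3 \right)}\right) F = \left(-23 - \left(16 - 3^{2}\right)\right) 33 = \left(-23 + \left(-16 + 9\right)\right) 33 = \left(-23 - 7\right) 33 = \left(-30\right) 33 = -990$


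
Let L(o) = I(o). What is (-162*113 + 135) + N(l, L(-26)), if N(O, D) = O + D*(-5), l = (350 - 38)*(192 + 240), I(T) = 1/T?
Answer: 3031943/26 ≈ 1.1661e+5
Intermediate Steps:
L(o) = 1/o
l = 134784 (l = 312*432 = 134784)
N(O, D) = O - 5*D
(-162*113 + 135) + N(l, L(-26)) = (-162*113 + 135) + (134784 - 5/(-26)) = (-18306 + 135) + (134784 - 5*(-1/26)) = -18171 + (134784 + 5/26) = -18171 + 3504389/26 = 3031943/26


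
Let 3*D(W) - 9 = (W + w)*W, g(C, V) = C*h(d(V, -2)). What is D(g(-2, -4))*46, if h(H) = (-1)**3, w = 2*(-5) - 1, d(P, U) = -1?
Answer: -138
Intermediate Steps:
w = -11 (w = -10 - 1 = -11)
h(H) = -1
g(C, V) = -C (g(C, V) = C*(-1) = -C)
D(W) = 3 + W*(-11 + W)/3 (D(W) = 3 + ((W - 11)*W)/3 = 3 + ((-11 + W)*W)/3 = 3 + (W*(-11 + W))/3 = 3 + W*(-11 + W)/3)
D(g(-2, -4))*46 = (3 - (-11)*(-2)/3 + (-1*(-2))**2/3)*46 = (3 - 11/3*2 + (1/3)*2**2)*46 = (3 - 22/3 + (1/3)*4)*46 = (3 - 22/3 + 4/3)*46 = -3*46 = -138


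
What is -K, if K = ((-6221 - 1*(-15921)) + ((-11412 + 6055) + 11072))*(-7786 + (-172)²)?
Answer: -336016170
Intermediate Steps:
K = 336016170 (K = ((-6221 + 15921) + (-5357 + 11072))*(-7786 + 29584) = (9700 + 5715)*21798 = 15415*21798 = 336016170)
-K = -1*336016170 = -336016170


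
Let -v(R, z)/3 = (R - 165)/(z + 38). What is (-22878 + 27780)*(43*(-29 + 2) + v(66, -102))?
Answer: -182847051/32 ≈ -5.7140e+6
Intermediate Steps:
v(R, z) = -3*(-165 + R)/(38 + z) (v(R, z) = -3*(R - 165)/(z + 38) = -3*(-165 + R)/(38 + z))
(-22878 + 27780)*(43*(-29 + 2) + v(66, -102)) = (-22878 + 27780)*(43*(-29 + 2) + 3*(165 - 1*66)/(38 - 102)) = 4902*(43*(-27) + 3*(165 - 66)/(-64)) = 4902*(-1161 + 3*(-1/64)*99) = 4902*(-1161 - 297/64) = 4902*(-74601/64) = -182847051/32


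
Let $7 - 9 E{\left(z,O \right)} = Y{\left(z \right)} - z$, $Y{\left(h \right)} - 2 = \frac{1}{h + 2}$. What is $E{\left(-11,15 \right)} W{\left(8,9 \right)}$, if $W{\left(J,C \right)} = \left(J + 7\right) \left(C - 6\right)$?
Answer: $- \frac{265}{9} \approx -29.444$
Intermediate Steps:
$Y{\left(h \right)} = 2 + \frac{1}{2 + h}$ ($Y{\left(h \right)} = 2 + \frac{1}{h + 2} = 2 + \frac{1}{2 + h}$)
$W{\left(J,C \right)} = \left(-6 + C\right) \left(7 + J\right)$ ($W{\left(J,C \right)} = \left(7 + J\right) \left(-6 + C\right) = \left(-6 + C\right) \left(7 + J\right)$)
$E{\left(z,O \right)} = \frac{7}{9} + \frac{z}{9} - \frac{5 + 2 z}{9 \left(2 + z\right)}$ ($E{\left(z,O \right)} = \frac{7}{9} - \frac{\frac{5 + 2 z}{2 + z} - z}{9} = \frac{7}{9} - \frac{- z + \frac{5 + 2 z}{2 + z}}{9} = \frac{7}{9} + \left(\frac{z}{9} - \frac{5 + 2 z}{9 \left(2 + z\right)}\right) = \frac{7}{9} + \frac{z}{9} - \frac{5 + 2 z}{9 \left(2 + z\right)}$)
$E{\left(-11,15 \right)} W{\left(8,9 \right)} = \frac{9 + \left(-11\right)^{2} + 7 \left(-11\right)}{9 \left(2 - 11\right)} \left(-42 - 48 + 7 \cdot 9 + 9 \cdot 8\right) = \frac{9 + 121 - 77}{9 \left(-9\right)} \left(-42 - 48 + 63 + 72\right) = \frac{1}{9} \left(- \frac{1}{9}\right) 53 \cdot 45 = \left(- \frac{53}{81}\right) 45 = - \frac{265}{9}$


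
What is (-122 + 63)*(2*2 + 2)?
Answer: -354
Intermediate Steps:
(-122 + 63)*(2*2 + 2) = -59*(4 + 2) = -59*6 = -354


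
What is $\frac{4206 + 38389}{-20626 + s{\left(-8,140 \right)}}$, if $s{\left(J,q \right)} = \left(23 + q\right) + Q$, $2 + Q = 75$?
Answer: $- \frac{8519}{4078} \approx -2.089$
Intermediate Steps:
$Q = 73$ ($Q = -2 + 75 = 73$)
$s{\left(J,q \right)} = 96 + q$ ($s{\left(J,q \right)} = \left(23 + q\right) + 73 = 96 + q$)
$\frac{4206 + 38389}{-20626 + s{\left(-8,140 \right)}} = \frac{4206 + 38389}{-20626 + \left(96 + 140\right)} = \frac{42595}{-20626 + 236} = \frac{42595}{-20390} = 42595 \left(- \frac{1}{20390}\right) = - \frac{8519}{4078}$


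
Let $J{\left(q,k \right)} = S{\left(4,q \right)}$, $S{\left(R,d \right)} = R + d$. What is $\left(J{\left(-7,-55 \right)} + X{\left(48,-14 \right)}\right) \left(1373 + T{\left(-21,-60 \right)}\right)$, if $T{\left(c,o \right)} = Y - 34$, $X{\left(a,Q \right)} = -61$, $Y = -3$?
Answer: $-85504$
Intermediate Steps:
$J{\left(q,k \right)} = 4 + q$
$T{\left(c,o \right)} = -37$ ($T{\left(c,o \right)} = -3 - 34 = -37$)
$\left(J{\left(-7,-55 \right)} + X{\left(48,-14 \right)}\right) \left(1373 + T{\left(-21,-60 \right)}\right) = \left(\left(4 - 7\right) - 61\right) \left(1373 - 37\right) = \left(-3 - 61\right) 1336 = \left(-64\right) 1336 = -85504$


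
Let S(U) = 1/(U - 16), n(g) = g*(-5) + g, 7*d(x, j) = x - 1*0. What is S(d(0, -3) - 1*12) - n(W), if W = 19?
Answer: 2127/28 ≈ 75.964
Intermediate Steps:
d(x, j) = x/7 (d(x, j) = (x - 1*0)/7 = (x + 0)/7 = x/7)
n(g) = -4*g (n(g) = -5*g + g = -4*g)
S(U) = 1/(-16 + U)
S(d(0, -3) - 1*12) - n(W) = 1/(-16 + ((1/7)*0 - 1*12)) - (-4)*19 = 1/(-16 + (0 - 12)) - 1*(-76) = 1/(-16 - 12) + 76 = 1/(-28) + 76 = -1/28 + 76 = 2127/28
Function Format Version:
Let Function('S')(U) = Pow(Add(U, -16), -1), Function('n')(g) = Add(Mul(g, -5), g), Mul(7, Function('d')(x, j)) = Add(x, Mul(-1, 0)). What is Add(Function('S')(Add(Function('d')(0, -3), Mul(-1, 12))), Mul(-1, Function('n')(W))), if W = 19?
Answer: Rational(2127, 28) ≈ 75.964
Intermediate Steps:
Function('d')(x, j) = Mul(Rational(1, 7), x) (Function('d')(x, j) = Mul(Rational(1, 7), Add(x, Mul(-1, 0))) = Mul(Rational(1, 7), Add(x, 0)) = Mul(Rational(1, 7), x))
Function('n')(g) = Mul(-4, g) (Function('n')(g) = Add(Mul(-5, g), g) = Mul(-4, g))
Function('S')(U) = Pow(Add(-16, U), -1)
Add(Function('S')(Add(Function('d')(0, -3), Mul(-1, 12))), Mul(-1, Function('n')(W))) = Add(Pow(Add(-16, Add(Mul(Rational(1, 7), 0), Mul(-1, 12))), -1), Mul(-1, Mul(-4, 19))) = Add(Pow(Add(-16, Add(0, -12)), -1), Mul(-1, -76)) = Add(Pow(Add(-16, -12), -1), 76) = Add(Pow(-28, -1), 76) = Add(Rational(-1, 28), 76) = Rational(2127, 28)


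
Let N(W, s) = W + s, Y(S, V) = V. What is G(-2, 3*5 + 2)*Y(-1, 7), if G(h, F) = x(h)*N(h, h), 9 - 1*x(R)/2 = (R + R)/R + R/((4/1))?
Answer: -420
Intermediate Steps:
x(R) = 14 - R/2 (x(R) = 18 - 2*((R + R)/R + R/((4/1))) = 18 - 2*((2*R)/R + R/((4*1))) = 18 - 2*(2 + R/4) = 18 + (-4 - R/2) = 14 - R/2)
G(h, F) = 2*h*(14 - h/2) (G(h, F) = (14 - h/2)*(h + h) = (14 - h/2)*(2*h) = 2*h*(14 - h/2))
G(-2, 3*5 + 2)*Y(-1, 7) = -2*(28 - 1*(-2))*7 = -2*(28 + 2)*7 = -2*30*7 = -60*7 = -420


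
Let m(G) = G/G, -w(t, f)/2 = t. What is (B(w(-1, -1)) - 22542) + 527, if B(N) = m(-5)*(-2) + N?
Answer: -22015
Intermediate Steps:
w(t, f) = -2*t
m(G) = 1
B(N) = -2 + N (B(N) = 1*(-2) + N = -2 + N)
(B(w(-1, -1)) - 22542) + 527 = ((-2 - 2*(-1)) - 22542) + 527 = ((-2 + 2) - 22542) + 527 = (0 - 22542) + 527 = -22542 + 527 = -22015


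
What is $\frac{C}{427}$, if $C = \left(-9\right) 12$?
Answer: $- \frac{108}{427} \approx -0.25293$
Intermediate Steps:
$C = -108$
$\frac{C}{427} = - \frac{108}{427}$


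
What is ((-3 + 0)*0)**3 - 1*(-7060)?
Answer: 7060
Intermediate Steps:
((-3 + 0)*0)**3 - 1*(-7060) = (-3*0)**3 + 7060 = 0**3 + 7060 = 0 + 7060 = 7060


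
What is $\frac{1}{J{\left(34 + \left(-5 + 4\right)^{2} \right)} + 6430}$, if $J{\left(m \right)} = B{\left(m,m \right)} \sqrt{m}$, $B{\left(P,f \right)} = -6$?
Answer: $\frac{643}{4134364} + \frac{3 \sqrt{35}}{20671820} \approx 0.00015638$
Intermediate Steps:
$J{\left(m \right)} = - 6 \sqrt{m}$
$\frac{1}{J{\left(34 + \left(-5 + 4\right)^{2} \right)} + 6430} = \frac{1}{- 6 \sqrt{34 + \left(-5 + 4\right)^{2}} + 6430} = \frac{1}{- 6 \sqrt{34 + \left(-1\right)^{2}} + 6430} = \frac{1}{- 6 \sqrt{34 + 1} + 6430} = \frac{1}{- 6 \sqrt{35} + 6430} = \frac{1}{6430 - 6 \sqrt{35}}$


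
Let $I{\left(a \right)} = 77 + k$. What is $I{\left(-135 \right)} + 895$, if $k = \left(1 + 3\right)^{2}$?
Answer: $988$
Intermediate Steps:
$k = 16$ ($k = 4^{2} = 16$)
$I{\left(a \right)} = 93$ ($I{\left(a \right)} = 77 + 16 = 93$)
$I{\left(-135 \right)} + 895 = 93 + 895 = 988$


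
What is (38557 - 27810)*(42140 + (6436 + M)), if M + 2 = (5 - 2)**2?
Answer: 522121501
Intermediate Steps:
M = 7 (M = -2 + (5 - 2)**2 = -2 + 3**2 = -2 + 9 = 7)
(38557 - 27810)*(42140 + (6436 + M)) = (38557 - 27810)*(42140 + (6436 + 7)) = 10747*(42140 + 6443) = 10747*48583 = 522121501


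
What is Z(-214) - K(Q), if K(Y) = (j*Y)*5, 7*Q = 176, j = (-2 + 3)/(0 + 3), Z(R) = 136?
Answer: 1976/21 ≈ 94.095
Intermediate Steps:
j = 1/3 ≈ 0.33333
Q = 176/7 (Q = (1/7)*176 = 176/7 ≈ 25.143)
K(Y) = 5*Y/3 (K(Y) = (Y/3)*5 = 5*Y/3)
Z(-214) - K(Q) = 136 - 5*176/(3*7) = 136 - 1*880/21 = 136 - 880/21 = 1976/21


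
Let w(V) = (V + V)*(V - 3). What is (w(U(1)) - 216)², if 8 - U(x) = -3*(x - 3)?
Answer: 48400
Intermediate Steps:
U(x) = -1 + 3*x (U(x) = 8 - (-3)*(x - 3) = 8 - (-3)*(-3 + x) = 8 - (9 - 3*x) = 8 + (-9 + 3*x) = -1 + 3*x)
w(V) = 2*V*(-3 + V) (w(V) = (2*V)*(-3 + V) = 2*V*(-3 + V))
(w(U(1)) - 216)² = (2*(-1 + 3*1)*(-3 + (-1 + 3*1)) - 216)² = (2*(-1 + 3)*(-3 + (-1 + 3)) - 216)² = (2*2*(-3 + 2) - 216)² = (2*2*(-1) - 216)² = (-4 - 216)² = (-220)² = 48400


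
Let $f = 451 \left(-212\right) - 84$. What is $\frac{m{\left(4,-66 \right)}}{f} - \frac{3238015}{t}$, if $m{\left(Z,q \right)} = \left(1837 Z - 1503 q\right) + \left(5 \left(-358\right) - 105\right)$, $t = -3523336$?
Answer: $- \frac{7356944037}{42146145232} \approx -0.17456$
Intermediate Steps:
$f = -95696$ ($f = -95612 - 84 = -95696$)
$m{\left(Z,q \right)} = -1895 - 1503 q + 1837 Z$ ($m{\left(Z,q \right)} = \left(- 1503 q + 1837 Z\right) - 1895 = -1895 - 1503 q + 1837 Z$)
$\frac{m{\left(4,-66 \right)}}{f} - \frac{3238015}{t} = \frac{-1895 - -99198 + 1837 \cdot 4}{-95696} - \frac{3238015}{-3523336} = \left(-1895 + 99198 + 7348\right) \left(- \frac{1}{95696}\right) - - \frac{3238015}{3523336} = 104651 \left(- \frac{1}{95696}\right) + \frac{3238015}{3523336} = - \frac{104651}{95696} + \frac{3238015}{3523336} = - \frac{7356944037}{42146145232}$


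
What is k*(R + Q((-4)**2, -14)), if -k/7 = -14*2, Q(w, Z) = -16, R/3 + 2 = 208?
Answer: 117992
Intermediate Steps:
R = 618 (R = -6 + 3*208 = -6 + 624 = 618)
k = 196 (k = -(-98)*2 = -7*(-28) = 196)
k*(R + Q((-4)**2, -14)) = 196*(618 - 16) = 196*602 = 117992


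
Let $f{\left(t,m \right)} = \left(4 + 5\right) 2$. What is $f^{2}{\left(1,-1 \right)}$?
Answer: $324$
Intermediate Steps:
$f{\left(t,m \right)} = 18$ ($f{\left(t,m \right)} = 9 \cdot 2 = 18$)
$f^{2}{\left(1,-1 \right)} = 18^{2} = 324$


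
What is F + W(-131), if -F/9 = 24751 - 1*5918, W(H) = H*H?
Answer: -152336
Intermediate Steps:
W(H) = H**2
F = -169497 (F = -9*(24751 - 1*5918) = -9*(24751 - 5918) = -9*18833 = -169497)
F + W(-131) = -169497 + (-131)**2 = -169497 + 17161 = -152336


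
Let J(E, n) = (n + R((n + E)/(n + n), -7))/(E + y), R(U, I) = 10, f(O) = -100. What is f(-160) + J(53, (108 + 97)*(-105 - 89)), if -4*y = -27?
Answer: -182940/239 ≈ -765.44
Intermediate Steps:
y = 27/4 (y = -¼*(-27) = 27/4 ≈ 6.7500)
J(E, n) = (10 + n)/(27/4 + E) (J(E, n) = (n + 10)/(E + 27/4) = (10 + n)/(27/4 + E))
f(-160) + J(53, (108 + 97)*(-105 - 89)) = -100 + 4*(10 + (108 + 97)*(-105 - 89))/(27 + 4*53) = -100 + 4*(10 + 205*(-194))/(27 + 212) = -100 + 4*(10 - 39770)/239 = -100 + 4*(1/239)*(-39760) = -100 - 159040/239 = -182940/239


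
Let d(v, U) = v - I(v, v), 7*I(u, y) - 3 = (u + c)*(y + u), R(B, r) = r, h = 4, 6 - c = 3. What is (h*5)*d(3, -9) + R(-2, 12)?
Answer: -276/7 ≈ -39.429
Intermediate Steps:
c = 3 (c = 6 - 1*3 = 6 - 3 = 3)
I(u, y) = 3/7 + (3 + u)*(u + y)/7 (I(u, y) = 3/7 + ((u + 3)*(y + u))/7 = 3/7 + ((3 + u)*(u + y))/7 = 3/7 + (3 + u)*(u + y)/7)
d(v, U) = -3/7 - 2*v²/7 + v/7 (d(v, U) = v - (3/7 + v²/7 + 3*v/7 + 3*v/7 + v*v/7) = v - (3/7 + v²/7 + 3*v/7 + 3*v/7 + v²/7) = v - (3/7 + 2*v²/7 + 6*v/7) = v + (-3/7 - 6*v/7 - 2*v²/7) = -3/7 - 2*v²/7 + v/7)
(h*5)*d(3, -9) + R(-2, 12) = (4*5)*(-3/7 - 2/7*3² + (⅐)*3) + 12 = 20*(-3/7 - 2/7*9 + 3/7) + 12 = 20*(-3/7 - 18/7 + 3/7) + 12 = 20*(-18/7) + 12 = -360/7 + 12 = -276/7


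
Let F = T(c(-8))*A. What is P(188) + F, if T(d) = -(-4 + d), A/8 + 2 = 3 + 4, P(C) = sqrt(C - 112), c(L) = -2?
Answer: 240 + 2*sqrt(19) ≈ 248.72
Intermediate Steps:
P(C) = sqrt(-112 + C)
A = 40 (A = -16 + 8*(3 + 4) = -16 + 8*7 = -16 + 56 = 40)
T(d) = 4 - d
F = 240 (F = (4 - 1*(-2))*40 = (4 + 2)*40 = 6*40 = 240)
P(188) + F = sqrt(-112 + 188) + 240 = sqrt(76) + 240 = 2*sqrt(19) + 240 = 240 + 2*sqrt(19)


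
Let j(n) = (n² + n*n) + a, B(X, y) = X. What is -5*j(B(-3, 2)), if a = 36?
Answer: -270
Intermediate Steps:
j(n) = 36 + 2*n² (j(n) = (n² + n*n) + 36 = (n² + n²) + 36 = 2*n² + 36 = 36 + 2*n²)
-5*j(B(-3, 2)) = -5*(36 + 2*(-3)²) = -5*(36 + 2*9) = -5*(36 + 18) = -5*54 = -270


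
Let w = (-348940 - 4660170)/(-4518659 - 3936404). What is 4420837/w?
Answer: 37378455347731/5009110 ≈ 7.4621e+6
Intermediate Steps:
w = 5009110/8455063 (w = -5009110/(-8455063) = -5009110*(-1/8455063) = 5009110/8455063 ≈ 0.59244)
4420837/w = 4420837/(5009110/8455063) = 4420837*(8455063/5009110) = 37378455347731/5009110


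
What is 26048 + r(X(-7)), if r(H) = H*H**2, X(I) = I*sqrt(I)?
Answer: 26048 + 2401*I*sqrt(7) ≈ 26048.0 + 6352.4*I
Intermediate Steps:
X(I) = I**(3/2)
r(H) = H**3
26048 + r(X(-7)) = 26048 + ((-7)**(3/2))**3 = 26048 + (-7*I*sqrt(7))**3 = 26048 + 2401*I*sqrt(7)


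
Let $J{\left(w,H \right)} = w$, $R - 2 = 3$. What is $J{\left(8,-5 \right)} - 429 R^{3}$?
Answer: $-53617$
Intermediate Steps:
$R = 5$ ($R = 2 + 3 = 5$)
$J{\left(8,-5 \right)} - 429 R^{3} = 8 - 429 \cdot 5^{3} = 8 - 53625 = -53617$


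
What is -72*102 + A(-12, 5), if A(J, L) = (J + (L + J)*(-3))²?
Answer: -7263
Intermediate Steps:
A(J, L) = (-3*L - 2*J)² (A(J, L) = (J + (J + L)*(-3))² = (J + (-3*J - 3*L))² = (-3*L - 2*J)²)
-72*102 + A(-12, 5) = -72*102 + (2*(-12) + 3*5)² = -7344 + (-24 + 15)² = -7344 + (-9)² = -7344 + 81 = -7263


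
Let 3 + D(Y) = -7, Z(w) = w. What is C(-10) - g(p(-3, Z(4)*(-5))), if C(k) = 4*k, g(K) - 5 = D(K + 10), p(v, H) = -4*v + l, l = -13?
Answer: -35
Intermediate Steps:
p(v, H) = -13 - 4*v (p(v, H) = -4*v - 13 = -13 - 4*v)
D(Y) = -10 (D(Y) = -3 - 7 = -10)
g(K) = -5 (g(K) = 5 - 10 = -5)
C(-10) - g(p(-3, Z(4)*(-5))) = 4*(-10) - 1*(-5) = -40 + 5 = -35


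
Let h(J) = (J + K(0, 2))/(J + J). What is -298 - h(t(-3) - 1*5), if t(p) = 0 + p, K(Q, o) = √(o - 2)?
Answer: -597/2 ≈ -298.50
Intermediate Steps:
K(Q, o) = √(-2 + o)
t(p) = p
h(J) = ½ (h(J) = (J + √(-2 + 2))/(J + J) = (J + √0)/((2*J)) = (J + 0)*(1/(2*J)) = J*(1/(2*J)) = ½)
-298 - h(t(-3) - 1*5) = -298 - 1*½ = -298 - ½ = -597/2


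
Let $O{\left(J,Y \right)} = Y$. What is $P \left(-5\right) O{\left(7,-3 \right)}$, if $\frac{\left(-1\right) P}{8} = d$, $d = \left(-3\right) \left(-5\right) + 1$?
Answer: $-1920$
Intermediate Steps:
$d = 16$ ($d = 15 + 1 = 16$)
$P = -128$ ($P = \left(-8\right) 16 = -128$)
$P \left(-5\right) O{\left(7,-3 \right)} = \left(-128\right) \left(-5\right) \left(-3\right) = 640 \left(-3\right) = -1920$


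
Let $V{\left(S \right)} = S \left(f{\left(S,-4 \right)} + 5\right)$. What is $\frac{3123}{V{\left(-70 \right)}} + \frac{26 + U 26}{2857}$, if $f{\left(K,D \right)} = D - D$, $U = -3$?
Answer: $- \frac{8940611}{999950} \approx -8.9411$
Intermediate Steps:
$f{\left(K,D \right)} = 0$
$V{\left(S \right)} = 5 S$ ($V{\left(S \right)} = S \left(0 + 5\right) = S 5 = 5 S$)
$\frac{3123}{V{\left(-70 \right)}} + \frac{26 + U 26}{2857} = \frac{3123}{5 \left(-70\right)} + \frac{26 - 78}{2857} = \frac{3123}{-350} + \left(26 - 78\right) \frac{1}{2857} = 3123 \left(- \frac{1}{350}\right) - \frac{52}{2857} = - \frac{3123}{350} - \frac{52}{2857} = - \frac{8940611}{999950}$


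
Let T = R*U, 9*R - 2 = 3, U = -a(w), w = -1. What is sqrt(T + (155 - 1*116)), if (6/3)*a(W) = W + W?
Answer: 2*sqrt(89)/3 ≈ 6.2893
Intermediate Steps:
a(W) = W (a(W) = (W + W)/2 = (2*W)/2 = W)
U = 1 (U = -1*(-1) = 1)
R = 5/9 (R = 2/9 + (1/9)*3 = 2/9 + 1/3 = 5/9 ≈ 0.55556)
T = 5/9 (T = (5/9)*1 = 5/9 ≈ 0.55556)
sqrt(T + (155 - 1*116)) = sqrt(5/9 + (155 - 1*116)) = sqrt(5/9 + (155 - 116)) = sqrt(5/9 + 39) = sqrt(356/9) = 2*sqrt(89)/3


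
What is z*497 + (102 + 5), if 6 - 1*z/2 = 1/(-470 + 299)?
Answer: 1039135/171 ≈ 6076.8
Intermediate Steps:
z = 2054/171 (z = 12 - 2/(-470 + 299) = 12 - 2/(-171) = 12 - 2*(-1/171) = 12 + 2/171 = 2054/171 ≈ 12.012)
z*497 + (102 + 5) = (2054/171)*497 + (102 + 5) = 1020838/171 + 107 = 1039135/171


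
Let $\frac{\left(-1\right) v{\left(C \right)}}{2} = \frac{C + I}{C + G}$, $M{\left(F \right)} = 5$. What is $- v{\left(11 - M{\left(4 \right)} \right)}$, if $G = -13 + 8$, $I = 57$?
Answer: $126$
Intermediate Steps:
$G = -5$
$v{\left(C \right)} = - \frac{2 \left(57 + C\right)}{-5 + C}$ ($v{\left(C \right)} = - 2 \frac{C + 57}{C - 5} = - 2 \frac{57 + C}{-5 + C} = - \frac{2 \left(57 + C\right)}{-5 + C}$)
$- v{\left(11 - M{\left(4 \right)} \right)} = - \frac{2 \left(-57 - \left(11 - 5\right)\right)}{-5 + \left(11 - 5\right)} = - \frac{2 \left(-57 - 6\right)}{-5 + 6} = - \frac{2 \left(-57 - 6\right)}{1} = - 2 \cdot 1 \left(-63\right) = \left(-1\right) \left(-126\right) = 126$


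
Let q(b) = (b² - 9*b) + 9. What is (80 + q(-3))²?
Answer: 15625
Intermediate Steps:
q(b) = 9 + b² - 9*b
(80 + q(-3))² = (80 + (9 + (-3)² - 9*(-3)))² = (80 + (9 + 9 + 27))² = (80 + 45)² = 125² = 15625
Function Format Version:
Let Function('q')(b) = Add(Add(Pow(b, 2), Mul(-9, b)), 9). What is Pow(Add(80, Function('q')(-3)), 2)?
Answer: 15625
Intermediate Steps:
Function('q')(b) = Add(9, Pow(b, 2), Mul(-9, b))
Pow(Add(80, Function('q')(-3)), 2) = Pow(Add(80, Add(9, Pow(-3, 2), Mul(-9, -3))), 2) = Pow(Add(80, Add(9, 9, 27)), 2) = Pow(Add(80, 45), 2) = Pow(125, 2) = 15625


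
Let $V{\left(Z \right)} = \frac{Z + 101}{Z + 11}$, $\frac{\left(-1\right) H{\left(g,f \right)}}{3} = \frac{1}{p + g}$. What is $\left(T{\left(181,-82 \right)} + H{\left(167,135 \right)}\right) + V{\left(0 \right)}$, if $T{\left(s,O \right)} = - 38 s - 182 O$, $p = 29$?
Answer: $\frac{17366939}{2156} \approx 8055.2$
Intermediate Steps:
$H{\left(g,f \right)} = - \frac{3}{29 + g}$
$T{\left(s,O \right)} = - 182 O - 38 s$
$V{\left(Z \right)} = \frac{101 + Z}{11 + Z}$
$\left(T{\left(181,-82 \right)} + H{\left(167,135 \right)}\right) + V{\left(0 \right)} = \left(\left(\left(-182\right) \left(-82\right) - 6878\right) - \frac{3}{29 + 167}\right) + \frac{101 + 0}{11 + 0} = \left(\left(14924 - 6878\right) - \frac{3}{196}\right) + \frac{1}{11} \cdot 101 = \left(8046 - \frac{3}{196}\right) + \frac{1}{11} \cdot 101 = \left(8046 - \frac{3}{196}\right) + \frac{101}{11} = \frac{1577013}{196} + \frac{101}{11} = \frac{17366939}{2156}$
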